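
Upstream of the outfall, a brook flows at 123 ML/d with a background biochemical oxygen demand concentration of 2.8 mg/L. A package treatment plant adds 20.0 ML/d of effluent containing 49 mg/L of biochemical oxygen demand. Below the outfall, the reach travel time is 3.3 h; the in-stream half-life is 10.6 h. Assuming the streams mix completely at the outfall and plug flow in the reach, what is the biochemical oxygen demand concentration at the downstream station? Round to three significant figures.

7.46 mg/L

After mixing, C = (123.0·2.800 + 20.00·49.00) / 143.0 = 1324/143.0 = 9.262 mg/L.
Half-life 10.6 h → k = ln 2 / 10.6 = 0.06539 h⁻¹ = 1.569 d⁻¹.
After decay, C = 9.262 × e^(−kt) = 9.262 × 0.8059 = 7.464 mg/L.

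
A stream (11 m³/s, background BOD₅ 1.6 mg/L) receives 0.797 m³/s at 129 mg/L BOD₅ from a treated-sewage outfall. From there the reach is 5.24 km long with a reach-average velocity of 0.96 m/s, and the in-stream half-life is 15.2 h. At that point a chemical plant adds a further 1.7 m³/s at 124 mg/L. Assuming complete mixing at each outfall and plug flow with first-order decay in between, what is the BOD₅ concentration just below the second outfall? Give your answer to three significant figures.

Mass balance: C = (11.00·1.600 + 0.7970·129.0) / 11.80 = 120.4/11.80 = 10.21 mg/L; combined flow 11.80 m³/s.
Travel time t = 5.24·1000 / 0.96 = 5458 s = 1.516 h.
Half-life 15.2 h → k = ln 2 / 15.2 = 0.04560 h⁻¹ = 1.094 d⁻¹.
Applying C = C₀e^(−kt): 10.21 × 0.9332 = 9.525 mg/L.
At the second outfall, C = (11.80·9.525 + 1.700·124.0) / (11.80 + 1.700) = 23.94 mg/L.

23.9 mg/L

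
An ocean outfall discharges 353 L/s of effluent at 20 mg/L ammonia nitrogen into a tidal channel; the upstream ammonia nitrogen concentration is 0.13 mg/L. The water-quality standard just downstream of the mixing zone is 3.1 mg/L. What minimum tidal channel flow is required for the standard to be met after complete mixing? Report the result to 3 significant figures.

Set C_mix = 3.1: (Q·0.1300 + 353.0·20.00) / (Q + 353.0) = 3.1
→ Q = 353.0·(20.00 − 3.1)/(3.1 − 0.1300) = 2009 L/s.

2010 L/s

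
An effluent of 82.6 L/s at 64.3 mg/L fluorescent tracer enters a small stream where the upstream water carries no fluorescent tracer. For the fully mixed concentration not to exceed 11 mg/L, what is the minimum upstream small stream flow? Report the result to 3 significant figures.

400 L/s

Set C_mix = 11: (Q·0 + 82.60·64.30) / (Q + 82.60) = 11
→ Q = 82.60·(64.30 − 11)/(11 − 0) = 400.2 L/s.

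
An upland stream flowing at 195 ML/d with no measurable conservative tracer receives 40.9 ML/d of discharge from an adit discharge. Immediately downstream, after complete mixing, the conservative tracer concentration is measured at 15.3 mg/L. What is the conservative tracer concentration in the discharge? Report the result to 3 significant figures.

Mass balance: 195.0·0 + 40.90·Cₑ = 235.9·15.30
→ Cₑ = (235.9·15.30 − 195.0·0) / 40.90 = 88.25 mg/L.

88.2 mg/L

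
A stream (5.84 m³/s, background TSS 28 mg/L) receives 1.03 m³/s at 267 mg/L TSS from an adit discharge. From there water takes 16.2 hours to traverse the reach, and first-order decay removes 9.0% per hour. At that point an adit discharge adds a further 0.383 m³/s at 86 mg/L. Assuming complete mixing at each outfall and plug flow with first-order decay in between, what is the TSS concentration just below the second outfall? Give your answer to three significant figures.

17.7 mg/L

After mixing, C = (5.840·28.00 + 1.030·267.0) / 6.870 = 438.5/6.870 = 63.83 mg/L; combined flow 6.870 m³/s.
9.0%/h lost → k = −ln(1 − 0.09) = 0.09431 h⁻¹.
First-order decay: C = 63.83·exp(−k·t) = 63.83·0.2170 = 13.85 mg/L.
At the second outfall, C = (6.870·13.85 + 0.3830·86.00) / (6.870 + 0.3830) = 17.66 mg/L.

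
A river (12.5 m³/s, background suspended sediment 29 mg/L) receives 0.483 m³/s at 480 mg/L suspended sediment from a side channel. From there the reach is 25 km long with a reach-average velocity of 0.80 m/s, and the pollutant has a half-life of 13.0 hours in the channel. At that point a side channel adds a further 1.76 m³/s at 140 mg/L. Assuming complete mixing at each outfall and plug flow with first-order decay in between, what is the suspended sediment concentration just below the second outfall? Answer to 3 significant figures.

42.1 mg/L

After mixing, C = (12.50·29.00 + 0.4830·480.0) / 12.98 = 594.3/12.98 = 45.78 mg/L; combined flow 12.98 m³/s.
Travel time t = 25·1000 / 0.80 = 31250 s = 8.681 h.
Half-life 13.0 h → k = ln 2 / 13.0 = 0.05332 h⁻¹ = 1.280 d⁻¹.
Applying C = C₀e^(−kt): 45.78 × 0.6295 = 28.82 mg/L.
At the second outfall, C = (12.98·28.82 + 1.760·140.0) / (12.98 + 1.760) = 42.09 mg/L.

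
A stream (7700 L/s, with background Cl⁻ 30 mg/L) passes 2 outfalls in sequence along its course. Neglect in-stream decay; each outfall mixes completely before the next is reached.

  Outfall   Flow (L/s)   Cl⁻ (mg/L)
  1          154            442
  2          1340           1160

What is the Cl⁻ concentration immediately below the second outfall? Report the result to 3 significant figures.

Below outfall 1: Q → 7854 L/s, C = (7700·30.00 + 154.0·442.0)/7854 = 38.08 mg/L.
Below outfall 2: Q → 9194 L/s, C = (7854·38.08 + 1340·1160)/9194 = 201.6 mg/L.

202 mg/L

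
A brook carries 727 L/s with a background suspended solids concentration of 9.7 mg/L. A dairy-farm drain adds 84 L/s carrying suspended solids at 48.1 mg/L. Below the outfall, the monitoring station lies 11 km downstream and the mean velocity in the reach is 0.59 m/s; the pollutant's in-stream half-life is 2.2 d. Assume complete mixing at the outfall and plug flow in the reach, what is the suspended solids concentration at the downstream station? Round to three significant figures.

Flow-weighted average: C = (727.0·9.700 + 84.00·48.10) / 811.0 = 11090/811.0 = 13.68 mg/L.
Travel time t = 11·1000 / 0.59 = 18640 s = 5.179 h.
Half-life 2.2 d → k = ln 2 / 2.2 = 0.3151 d⁻¹.
First-order decay: C = 13.68·exp(−k·t) = 13.68·0.9343 = 12.78 mg/L.

12.8 mg/L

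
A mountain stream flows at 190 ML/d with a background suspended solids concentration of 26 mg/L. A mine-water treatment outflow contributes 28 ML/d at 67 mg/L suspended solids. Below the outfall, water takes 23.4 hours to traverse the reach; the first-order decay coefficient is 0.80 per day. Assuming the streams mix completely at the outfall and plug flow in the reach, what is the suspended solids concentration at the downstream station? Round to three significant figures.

Mixed concentration C = ΣQC/ΣQ = (190.0·26.00 + 28.00·67.00) / 218.0 = 6816/218.0 = 31.27 mg/L.
First-order decay: C = 31.27·exp(−k·t) = 31.27·0.4584 = 14.33 mg/L.

14.3 mg/L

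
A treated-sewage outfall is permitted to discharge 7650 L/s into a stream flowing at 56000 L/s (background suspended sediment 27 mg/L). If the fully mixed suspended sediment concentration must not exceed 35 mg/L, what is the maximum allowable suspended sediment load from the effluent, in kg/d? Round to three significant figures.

61800 kg/d

Mass balance at the limit: 56000·27.00 + 7650·Cₑ = 63650·35 → Cₑ = 93.56 mg/L.
7650 L/s = 7.650 m³/s. Load = 7.650 m³/s × 93.56 g/m³ × 86 400 s/d = 61840 kg/d.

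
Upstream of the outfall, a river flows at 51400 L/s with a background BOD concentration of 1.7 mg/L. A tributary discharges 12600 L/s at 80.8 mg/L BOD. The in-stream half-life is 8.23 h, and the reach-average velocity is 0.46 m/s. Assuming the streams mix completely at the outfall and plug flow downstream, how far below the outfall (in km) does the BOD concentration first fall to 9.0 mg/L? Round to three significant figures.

Mixed concentration C = ΣQC/ΣQ = (51400·1.700 + 12600·80.80) / 64000 = 1105000/64000 = 17.27 mg/L.
Half-life 8.23 h → k = ln 2 / 8.23 = 0.08422 h⁻¹ = 2.021 d⁻¹.
Set 17.27·exp(−k·t) = 9.0 → t = ln(17.27/9.0)/k = 27870 s = 7.740 h.
Distance = v·t = 0.46·27870 = 12820 m = 12.82 km.

12.8 km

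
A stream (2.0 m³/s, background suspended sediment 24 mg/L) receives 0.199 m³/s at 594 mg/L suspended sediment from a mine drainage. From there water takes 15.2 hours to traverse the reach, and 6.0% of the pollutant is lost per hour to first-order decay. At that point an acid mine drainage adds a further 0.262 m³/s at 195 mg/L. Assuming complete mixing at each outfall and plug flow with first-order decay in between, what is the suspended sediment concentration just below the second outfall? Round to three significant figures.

Conservation of mass: C = (2.000·24.00 + 0.1990·594.0) / 2.199 = 166.2/2.199 = 75.58 mg/L; combined flow 2.199 m³/s.
6.0%/h lost → k = −ln(1 − 0.06) = 0.06188 h⁻¹.
After decay, C = 75.58 × e^(−kt) = 75.58 × 0.3904 = 29.51 mg/L.
At the second outfall, C = (2.199·29.51 + 0.2620·195.0) / (2.199 + 0.2620) = 47.13 mg/L.

47.1 mg/L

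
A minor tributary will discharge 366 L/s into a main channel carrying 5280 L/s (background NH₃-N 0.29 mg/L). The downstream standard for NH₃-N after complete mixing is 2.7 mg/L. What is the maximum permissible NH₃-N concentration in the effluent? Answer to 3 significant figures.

At the limit, (Qr·Cr + Qe·Cₑ)/(Qr + Qe) = 2.7:
Cₑ = (5646·2.7 − 5280·0.2900) / 366.0 = 37.47 mg/L.

37.5 mg/L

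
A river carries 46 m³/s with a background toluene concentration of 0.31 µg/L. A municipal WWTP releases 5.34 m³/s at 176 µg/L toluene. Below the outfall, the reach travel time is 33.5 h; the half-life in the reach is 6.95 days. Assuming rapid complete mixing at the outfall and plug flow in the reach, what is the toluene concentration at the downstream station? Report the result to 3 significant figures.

16.2 µg/L

Conservation of mass: C = (46.00·0.3100 + 5.340·176.0) / 51.34 = 954.1/51.34 = 18.58 µg/L.
Half-life 6.95 d → k = ln 2 / 6.95 = 0.09973 d⁻¹.
Applying C = C₀e^(−kt): 18.58 × 0.8700 = 16.17 µg/L.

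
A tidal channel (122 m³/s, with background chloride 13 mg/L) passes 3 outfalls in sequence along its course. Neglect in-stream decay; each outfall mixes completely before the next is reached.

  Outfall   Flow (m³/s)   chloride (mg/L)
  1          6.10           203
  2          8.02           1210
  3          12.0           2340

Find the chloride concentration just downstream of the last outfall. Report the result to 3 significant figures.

274 mg/L

After outfall 1: Q = 122.0 + 6.100 = 128.1 m³/s; C = (122.0·13.00 + 6.100·203.0)/128.1 = 22.05 mg/L.
After outfall 2: Q = 128.1 + 8.020 = 136.1 m³/s; C = (128.1·22.05 + 8.020·1210)/136.1 = 92.04 mg/L.
After outfall 3: Q = 136.1 + 12.00 = 148.1 m³/s; C = (136.1·92.04 + 12.00·2340)/148.1 = 274.2 mg/L.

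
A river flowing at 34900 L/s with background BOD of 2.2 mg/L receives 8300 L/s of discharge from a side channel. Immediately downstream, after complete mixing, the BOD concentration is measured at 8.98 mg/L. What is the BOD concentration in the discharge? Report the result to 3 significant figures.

37.5 mg/L

Mass balance: 34900·2.200 + 8300·Cₑ = 43200·8.980
→ Cₑ = (43200·8.980 − 34900·2.200) / 8300 = 37.49 mg/L.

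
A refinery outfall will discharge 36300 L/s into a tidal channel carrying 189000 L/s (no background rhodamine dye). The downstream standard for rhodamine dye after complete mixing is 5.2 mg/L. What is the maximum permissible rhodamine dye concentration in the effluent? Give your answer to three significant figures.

32.3 mg/L

At the limit, (Qr·Cr + Qe·Cₑ)/(Qr + Qe) = 5.2:
Cₑ = (225300·5.2 − 189000·0) / 36300 = 32.27 mg/L.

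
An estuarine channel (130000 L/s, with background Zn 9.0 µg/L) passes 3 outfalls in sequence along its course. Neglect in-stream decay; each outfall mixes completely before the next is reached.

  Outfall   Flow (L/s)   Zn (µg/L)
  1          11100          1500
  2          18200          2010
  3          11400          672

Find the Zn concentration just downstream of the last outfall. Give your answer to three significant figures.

Outfall 1: combined Q = 141100 L/s; C = (130000·9.000 + 11100·1500)/141100 = 126.3 µg/L.
Outfall 2: combined Q = 159300 L/s; C = (141100·126.3 + 18200·2010)/159300 = 341.5 µg/L.
Outfall 3: combined Q = 170700 L/s; C = (159300·341.5 + 11400·672.0)/170700 = 363.6 µg/L.

364 µg/L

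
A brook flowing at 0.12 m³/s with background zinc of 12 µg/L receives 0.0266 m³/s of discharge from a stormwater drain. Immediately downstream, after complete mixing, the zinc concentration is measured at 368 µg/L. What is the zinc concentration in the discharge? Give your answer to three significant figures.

Mass balance: 0.1200·12.00 + 0.02660·Cₑ = 0.1466·368.0
→ Cₑ = (0.1466·368.0 − 0.1200·12.00) / 0.02660 = 1974 µg/L.

1970 µg/L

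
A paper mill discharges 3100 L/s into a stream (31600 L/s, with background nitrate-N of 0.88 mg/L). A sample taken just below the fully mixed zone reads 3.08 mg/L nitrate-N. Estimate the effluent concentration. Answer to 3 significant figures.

Mass balance: 31600·0.8800 + 3100·Cₑ = 34700·3.080
→ Cₑ = (34700·3.080 − 31600·0.8800) / 3100 = 25.51 mg/L.

25.5 mg/L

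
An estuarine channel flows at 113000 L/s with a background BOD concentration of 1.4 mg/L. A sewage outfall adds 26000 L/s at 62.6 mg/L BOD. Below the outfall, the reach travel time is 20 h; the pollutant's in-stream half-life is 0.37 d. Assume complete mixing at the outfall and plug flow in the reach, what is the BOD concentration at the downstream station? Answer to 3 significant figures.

2.70 mg/L

Flow-weighted average: C = (113000·1.400 + 26000·62.60) / 139000 = 1786000/139000 = 12.85 mg/L.
Half-life 0.37 d → k = ln 2 / 0.37 = 1.873 d⁻¹.
Applying C = C₀e^(−kt): 12.85 × 0.2099 = 2.697 mg/L.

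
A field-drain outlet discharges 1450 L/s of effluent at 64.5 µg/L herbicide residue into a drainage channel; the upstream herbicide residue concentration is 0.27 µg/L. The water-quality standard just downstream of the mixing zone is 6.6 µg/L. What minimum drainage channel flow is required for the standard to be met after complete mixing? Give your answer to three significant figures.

13300 L/s

Set C_mix = 6.6: (Q·0.2700 + 1450·64.50) / (Q + 1450) = 6.6
→ Q = 1450·(64.50 − 6.6)/(6.6 − 0.2700) = 13260 L/s.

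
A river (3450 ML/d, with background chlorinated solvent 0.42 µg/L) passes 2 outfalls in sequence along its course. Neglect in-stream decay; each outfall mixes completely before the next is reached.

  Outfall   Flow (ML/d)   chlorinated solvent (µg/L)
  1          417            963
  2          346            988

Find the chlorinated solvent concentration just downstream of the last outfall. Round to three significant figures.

After outfall 1: Q = 3450 + 417.0 = 3867 ML/d; C = (3450·0.4200 + 417.0·963.0)/3867 = 104.2 µg/L.
After outfall 2: Q = 3867 + 346.0 = 4213 ML/d; C = (3867·104.2 + 346.0·988.0)/4213 = 176.8 µg/L.

177 µg/L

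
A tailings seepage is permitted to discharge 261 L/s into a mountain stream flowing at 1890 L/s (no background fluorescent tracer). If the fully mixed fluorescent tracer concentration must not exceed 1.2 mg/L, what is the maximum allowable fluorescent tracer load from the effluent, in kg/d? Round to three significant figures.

Mass balance at the limit: 1890·0 + 261.0·Cₑ = 2151·1.2 → Cₑ = 9.890 mg/L.
261.0 L/s = 0.2610 m³/s. Load = 0.2610 m³/s × 9.890 g/m³ × 86 400 s/d = 223.0 kg/d.

223 kg/d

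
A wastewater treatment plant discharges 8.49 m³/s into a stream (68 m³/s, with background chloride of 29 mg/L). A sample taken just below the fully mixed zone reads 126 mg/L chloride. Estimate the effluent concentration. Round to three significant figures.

903 mg/L

Mass balance: 68.00·29.00 + 8.490·Cₑ = 76.49·126.0
→ Cₑ = (76.49·126.0 − 68.00·29.00) / 8.490 = 902.9 mg/L.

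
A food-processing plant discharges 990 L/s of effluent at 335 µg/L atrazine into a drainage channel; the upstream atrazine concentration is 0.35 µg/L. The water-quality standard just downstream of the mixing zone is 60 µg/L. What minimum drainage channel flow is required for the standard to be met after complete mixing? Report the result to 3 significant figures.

4560 L/s

Set C_mix = 60: (Q·0.3500 + 990.0·335.0) / (Q + 990.0) = 60
→ Q = 990.0·(335.0 − 60)/(60 − 0.3500) = 4564 L/s.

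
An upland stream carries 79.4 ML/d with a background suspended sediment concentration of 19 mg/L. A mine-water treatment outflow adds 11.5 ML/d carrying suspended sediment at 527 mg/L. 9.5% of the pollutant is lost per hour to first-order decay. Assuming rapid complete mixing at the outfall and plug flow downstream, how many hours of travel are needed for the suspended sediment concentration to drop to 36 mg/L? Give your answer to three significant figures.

Mixed concentration C = ΣQC/ΣQ = (79.40·19.00 + 11.50·527.0) / 90.90 = 7569/90.90 = 83.27 mg/L.
9.5%/h lost → k = −ln(1 − 0.095) = 0.09982 h⁻¹.
83.27·exp(−k·t) = 36 → t = ln(83.27/36)/k = 30240 s = 8.401 h.

8.40 h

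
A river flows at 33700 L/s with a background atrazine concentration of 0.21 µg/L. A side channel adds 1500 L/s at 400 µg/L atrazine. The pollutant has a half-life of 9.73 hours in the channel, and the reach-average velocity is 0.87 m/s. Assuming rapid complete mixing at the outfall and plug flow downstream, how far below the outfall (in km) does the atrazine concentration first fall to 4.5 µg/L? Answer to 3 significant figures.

59.1 km

Conservation of mass: C = (33700·0.2100 + 1500·400.0) / 35200 = 607100/35200 = 17.25 µg/L.
Half-life 9.73 h → k = ln 2 / 9.73 = 0.07124 h⁻¹ = 1.710 d⁻¹.
Set 17.25·exp(−k·t) = 4.5 → t = ln(17.25/4.5)/k = 67900 s = 18.86 h.
Distance = v·t = 0.87·67900 = 59070 m = 59.07 km.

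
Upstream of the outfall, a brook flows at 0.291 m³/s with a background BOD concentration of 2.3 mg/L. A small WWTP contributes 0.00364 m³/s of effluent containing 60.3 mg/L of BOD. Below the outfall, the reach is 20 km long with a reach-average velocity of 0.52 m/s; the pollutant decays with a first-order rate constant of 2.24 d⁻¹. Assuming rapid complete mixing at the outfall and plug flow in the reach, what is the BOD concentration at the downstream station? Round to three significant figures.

1.11 mg/L

Mass balance: C = (0.2910·2.300 + 0.003640·60.30) / 0.2946 = 0.8888/0.2946 = 3.017 mg/L.
Travel time t = 20·1000 / 0.52 = 38460 s = 10.68 h.
Decay over the reach: 3.017·exp(−kt) = 3.017·0.3689 = 1.113 mg/L.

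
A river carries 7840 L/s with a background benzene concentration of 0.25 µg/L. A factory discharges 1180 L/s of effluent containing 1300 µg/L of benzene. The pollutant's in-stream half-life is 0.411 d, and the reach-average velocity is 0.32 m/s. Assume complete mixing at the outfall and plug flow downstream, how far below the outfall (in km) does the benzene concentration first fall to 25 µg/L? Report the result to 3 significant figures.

Conservation of mass: C = (7840·0.2500 + 1180·1300) / 9020 = 1536000/9020 = 170.3 µg/L.
Half-life 0.411 d → k = ln 2 / 0.411 = 1.686 d⁻¹.
Set 170.3·exp(−k·t) = 25 → t = ln(170.3/25)/k = 98290 s = 27.30 h.
Distance = v·t = 0.32·98290 = 31450 m = 31.45 km.

31.5 km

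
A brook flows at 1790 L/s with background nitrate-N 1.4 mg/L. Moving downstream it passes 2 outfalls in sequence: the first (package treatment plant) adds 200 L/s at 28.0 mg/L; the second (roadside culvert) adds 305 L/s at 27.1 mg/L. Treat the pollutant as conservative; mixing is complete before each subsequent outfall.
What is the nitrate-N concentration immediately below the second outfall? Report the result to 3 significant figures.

Outfall 1: combined Q = 1990 L/s; C = (1790·1.400 + 200.0·28.00)/1990 = 4.073 mg/L.
Outfall 2: combined Q = 2295 L/s; C = (1990·4.073 + 305.0·27.10)/2295 = 7.134 mg/L.

7.13 mg/L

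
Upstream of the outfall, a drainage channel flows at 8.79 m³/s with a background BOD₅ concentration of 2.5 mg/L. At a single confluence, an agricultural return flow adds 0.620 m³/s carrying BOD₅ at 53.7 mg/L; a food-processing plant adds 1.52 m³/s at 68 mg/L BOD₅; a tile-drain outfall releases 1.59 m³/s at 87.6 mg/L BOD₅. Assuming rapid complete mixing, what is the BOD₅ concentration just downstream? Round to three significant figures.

23.8 mg/L

After mixing, C = (8.790·2.500 + 0.6200·53.70 + 1.520·68.00 + 1.590·87.60) / 12.52 = 297.9/12.52 = 23.79 mg/L.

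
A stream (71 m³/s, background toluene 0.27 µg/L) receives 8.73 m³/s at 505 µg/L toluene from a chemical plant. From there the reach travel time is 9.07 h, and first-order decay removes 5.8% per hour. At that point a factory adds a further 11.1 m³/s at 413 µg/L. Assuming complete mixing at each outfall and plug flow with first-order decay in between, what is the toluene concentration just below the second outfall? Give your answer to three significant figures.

78.8 µg/L

Flow-weighted average: C = (71.00·0.2700 + 8.730·505.0) / 79.73 = 4428/79.73 = 55.54 µg/L; combined flow 79.73 m³/s.
5.8%/h lost → k = −ln(1 − 0.058) = 0.05975 h⁻¹.
Decay over the reach: 55.54·exp(−kt) = 55.54·0.5816 = 32.30 µg/L.
At the second outfall, C = (79.73·32.30 + 11.10·413.0) / (79.73 + 11.10) = 78.82 µg/L.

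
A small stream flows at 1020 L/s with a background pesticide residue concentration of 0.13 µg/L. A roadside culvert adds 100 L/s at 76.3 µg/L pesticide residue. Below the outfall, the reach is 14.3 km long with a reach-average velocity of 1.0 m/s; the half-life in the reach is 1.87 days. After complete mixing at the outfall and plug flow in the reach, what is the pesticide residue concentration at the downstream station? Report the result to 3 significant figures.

6.52 µg/L

Mixed concentration C = ΣQC/ΣQ = (1020·0.1300 + 100.0·76.30) / 1120 = 7763/1120 = 6.931 µg/L.
Travel time t = 14.3·1000 / 1.0 = 14300 s = 3.972 h.
Half-life 1.87 d → k = ln 2 / 1.87 = 0.3707 d⁻¹.
After decay, C = 6.931 × e^(−kt) = 6.931 × 0.9405 = 6.518 µg/L.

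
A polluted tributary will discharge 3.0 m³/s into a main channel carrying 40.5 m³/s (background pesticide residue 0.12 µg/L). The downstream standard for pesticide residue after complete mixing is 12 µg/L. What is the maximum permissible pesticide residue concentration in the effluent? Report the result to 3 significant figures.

172 µg/L

At the limit, (Qr·Cr + Qe·Cₑ)/(Qr + Qe) = 12:
Cₑ = (43.50·12 − 40.50·0.1200) / 3.000 = 172.4 µg/L.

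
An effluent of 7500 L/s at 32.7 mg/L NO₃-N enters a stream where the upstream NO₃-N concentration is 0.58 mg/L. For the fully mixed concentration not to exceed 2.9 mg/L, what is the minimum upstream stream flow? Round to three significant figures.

96300 L/s

Set C_mix = 2.9: (Q·0.5800 + 7500·32.70) / (Q + 7500) = 2.9
→ Q = 7500·(32.70 − 2.9)/(2.9 − 0.5800) = 96340 L/s.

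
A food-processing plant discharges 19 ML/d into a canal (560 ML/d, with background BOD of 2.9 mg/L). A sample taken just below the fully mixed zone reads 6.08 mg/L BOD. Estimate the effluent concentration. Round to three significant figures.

99.8 mg/L

Mass balance: 560.0·2.900 + 19.00·Cₑ = 579.0·6.080
→ Cₑ = (579.0·6.080 − 560.0·2.900) / 19.00 = 99.81 mg/L.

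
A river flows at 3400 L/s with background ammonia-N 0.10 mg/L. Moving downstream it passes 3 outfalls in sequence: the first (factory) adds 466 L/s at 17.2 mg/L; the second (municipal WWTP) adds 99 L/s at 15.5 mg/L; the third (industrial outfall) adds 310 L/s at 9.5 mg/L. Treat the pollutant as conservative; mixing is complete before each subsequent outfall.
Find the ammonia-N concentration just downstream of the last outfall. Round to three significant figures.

3.00 mg/L

Outfall 1: combined Q = 3866 L/s; C = (3400·0.1000 + 466.0·17.20)/3866 = 2.161 mg/L.
Outfall 2: combined Q = 3965 L/s; C = (3866·2.161 + 99.00·15.50)/3965 = 2.494 mg/L.
Outfall 3: combined Q = 4275 L/s; C = (3965·2.494 + 310.0·9.500)/4275 = 3.002 mg/L.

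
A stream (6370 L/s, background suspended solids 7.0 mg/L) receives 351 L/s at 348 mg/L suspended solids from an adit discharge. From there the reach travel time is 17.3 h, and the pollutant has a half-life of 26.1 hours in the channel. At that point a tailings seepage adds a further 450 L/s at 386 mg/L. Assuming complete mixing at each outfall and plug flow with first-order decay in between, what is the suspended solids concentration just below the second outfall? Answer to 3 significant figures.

Conservation of mass: C = (6370·7.000 + 351.0·348.0) / 6721 = 166700/6721 = 24.81 mg/L; combined flow 6721 L/s.
Half-life 26.1 h → k = ln 2 / 26.1 = 0.02656 h⁻¹ = 0.6374 d⁻¹.
First-order decay: C = 24.81·exp(−k·t) = 24.81·0.6316 = 15.67 mg/L.
Second outfall: C = (6721·15.67 + 450.0·386.0)/7171 = 38.91 mg/L.

38.9 mg/L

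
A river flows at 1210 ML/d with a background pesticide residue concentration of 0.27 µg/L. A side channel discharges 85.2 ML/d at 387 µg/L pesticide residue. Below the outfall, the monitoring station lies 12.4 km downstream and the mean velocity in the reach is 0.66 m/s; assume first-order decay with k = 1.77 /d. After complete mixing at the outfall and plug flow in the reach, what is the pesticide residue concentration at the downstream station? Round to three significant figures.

Mixed concentration C = ΣQC/ΣQ = (1210·0.2700 + 85.20·387.0) / 1295 = 33300/1295 = 25.71 µg/L.
Travel time t = 12.4·1000 / 0.66 = 18790 s = 5.219 h.
Applying C = C₀e^(−kt): 25.71 × 0.6805 = 17.50 µg/L.

17.5 µg/L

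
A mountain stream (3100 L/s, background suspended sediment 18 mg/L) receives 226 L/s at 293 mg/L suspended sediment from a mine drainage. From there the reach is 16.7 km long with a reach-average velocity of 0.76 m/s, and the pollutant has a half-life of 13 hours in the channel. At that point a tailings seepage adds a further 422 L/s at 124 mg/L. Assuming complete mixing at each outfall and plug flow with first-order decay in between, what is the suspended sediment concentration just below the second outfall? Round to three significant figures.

Flow-weighted average: C = (3100·18.00 + 226.0·293.0) / 3326 = 122000/3326 = 36.69 mg/L; combined flow 3326 L/s.
Travel time t = 16.7·1000 / 0.76 = 21970 s = 6.104 h.
Half-life 13 h → k = ln 2 / 13 = 0.05332 h⁻¹ = 1.280 d⁻¹.
After decay, C = 36.69 × e^(−kt) = 36.69 × 0.7222 = 26.49 mg/L.
Second outfall: C = (3326·26.49 + 422.0·124.0)/3748 = 37.47 mg/L.

37.5 mg/L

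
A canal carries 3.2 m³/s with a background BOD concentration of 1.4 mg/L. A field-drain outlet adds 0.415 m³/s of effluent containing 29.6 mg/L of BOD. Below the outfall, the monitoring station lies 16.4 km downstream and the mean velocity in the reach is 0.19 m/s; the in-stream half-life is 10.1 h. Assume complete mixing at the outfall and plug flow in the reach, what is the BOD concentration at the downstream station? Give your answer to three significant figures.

0.895 mg/L

After mixing, C = (3.200·1.400 + 0.4150·29.60) / 3.615 = 16.76/3.615 = 4.637 mg/L.
Travel time t = 16.4·1000 / 0.19 = 86320 s = 23.98 h.
Half-life 10.1 h → k = ln 2 / 10.1 = 0.06863 h⁻¹ = 1.647 d⁻¹.
Applying C = C₀e^(−kt): 4.637 × 0.1929 = 0.8946 mg/L.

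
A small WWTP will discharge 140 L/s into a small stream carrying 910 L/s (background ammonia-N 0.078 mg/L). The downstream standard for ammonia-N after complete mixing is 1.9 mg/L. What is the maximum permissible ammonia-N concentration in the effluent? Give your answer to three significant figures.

13.7 mg/L

At the limit, (Qr·Cr + Qe·Cₑ)/(Qr + Qe) = 1.9:
Cₑ = (1050·1.9 − 910.0·0.07800) / 140.0 = 13.74 mg/L.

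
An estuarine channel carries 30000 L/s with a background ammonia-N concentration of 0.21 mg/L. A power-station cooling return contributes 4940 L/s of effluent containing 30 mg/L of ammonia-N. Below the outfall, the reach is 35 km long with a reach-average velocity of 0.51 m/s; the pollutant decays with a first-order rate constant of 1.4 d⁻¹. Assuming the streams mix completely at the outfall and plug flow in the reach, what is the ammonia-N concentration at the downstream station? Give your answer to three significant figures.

1.45 mg/L

After mixing, C = (30000·0.2100 + 4940·30.00) / 34940 = 154500/34940 = 4.422 mg/L.
Travel time t = 35·1000 / 0.51 = 68630 s = 19.06 h.
After decay, C = 4.422 × e^(−kt) = 4.422 × 0.3289 = 1.454 mg/L.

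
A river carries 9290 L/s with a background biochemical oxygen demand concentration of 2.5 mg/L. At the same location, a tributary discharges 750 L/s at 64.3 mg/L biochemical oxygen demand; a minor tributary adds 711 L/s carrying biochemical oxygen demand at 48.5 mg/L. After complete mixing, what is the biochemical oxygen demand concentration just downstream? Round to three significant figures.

9.85 mg/L

After mixing, C = (9290·2.500 + 750.0·64.30 + 711.0·48.50) / 10750 = 105900/10750 = 9.853 mg/L.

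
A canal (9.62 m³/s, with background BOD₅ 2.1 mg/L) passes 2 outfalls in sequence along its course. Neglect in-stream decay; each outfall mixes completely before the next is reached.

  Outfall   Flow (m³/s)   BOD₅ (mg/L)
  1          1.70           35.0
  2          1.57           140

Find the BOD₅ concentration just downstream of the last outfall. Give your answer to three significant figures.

Outfall 1: combined Q = 11.32 m³/s; C = (9.620·2.100 + 1.700·35.00)/11.32 = 7.041 mg/L.
Outfall 2: combined Q = 12.89 m³/s; C = (11.32·7.041 + 1.570·140.0)/12.89 = 23.24 mg/L.

23.2 mg/L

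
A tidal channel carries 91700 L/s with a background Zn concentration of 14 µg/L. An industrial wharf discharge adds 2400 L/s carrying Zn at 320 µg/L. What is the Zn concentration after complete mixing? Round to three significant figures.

21.8 µg/L

Mixed concentration C = ΣQC/ΣQ = (91700·14.00 + 2400·320.0) / 94100 = 2052000/94100 = 21.80 µg/L.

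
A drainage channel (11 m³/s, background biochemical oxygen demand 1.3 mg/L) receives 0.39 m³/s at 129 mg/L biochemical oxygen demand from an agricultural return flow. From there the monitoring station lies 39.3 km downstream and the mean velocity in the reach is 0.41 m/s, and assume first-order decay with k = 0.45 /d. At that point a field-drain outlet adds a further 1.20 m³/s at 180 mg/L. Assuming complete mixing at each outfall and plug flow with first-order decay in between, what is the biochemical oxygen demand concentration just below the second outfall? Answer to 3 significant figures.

20.3 mg/L

Mass balance: C = (11.00·1.300 + 0.3900·129.0) / 11.39 = 64.61/11.39 = 5.673 mg/L; combined flow 11.39 m³/s.
Travel time t = 39.3·1000 / 0.41 = 95850 s = 26.63 h.
Decay over the reach: 5.673·exp(−kt) = 5.673·0.6070 = 3.443 mg/L.
Second outfall: C = (11.39·3.443 + 1.200·180.0)/12.59 = 20.27 mg/L.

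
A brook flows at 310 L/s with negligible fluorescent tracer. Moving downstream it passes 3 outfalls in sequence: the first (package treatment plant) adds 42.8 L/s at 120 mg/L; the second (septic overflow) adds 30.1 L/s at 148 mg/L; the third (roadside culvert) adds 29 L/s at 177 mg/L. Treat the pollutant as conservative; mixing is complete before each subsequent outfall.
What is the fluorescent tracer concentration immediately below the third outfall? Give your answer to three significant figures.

35.7 mg/L

Outfall 1: combined Q = 352.8 L/s; C = (310.0·0 + 42.80·120.0)/352.8 = 14.56 mg/L.
Outfall 2: combined Q = 382.9 L/s; C = (352.8·14.56 + 30.10·148.0)/382.9 = 25.05 mg/L.
Outfall 3: combined Q = 411.9 L/s; C = (382.9·25.05 + 29.00·177.0)/411.9 = 35.75 mg/L.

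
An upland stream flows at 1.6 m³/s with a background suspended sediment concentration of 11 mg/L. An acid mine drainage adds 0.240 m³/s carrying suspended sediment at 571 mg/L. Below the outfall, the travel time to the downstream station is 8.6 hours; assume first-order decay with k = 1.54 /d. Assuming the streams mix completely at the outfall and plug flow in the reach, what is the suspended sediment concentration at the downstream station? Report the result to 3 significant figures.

Flow-weighted average: C = (1.600·11.00 + 0.2400·571.0) / 1.840 = 154.6/1.840 = 84.04 mg/L.
First-order decay: C = 84.04·exp(−k·t) = 84.04·0.5759 = 48.40 mg/L.

48.4 mg/L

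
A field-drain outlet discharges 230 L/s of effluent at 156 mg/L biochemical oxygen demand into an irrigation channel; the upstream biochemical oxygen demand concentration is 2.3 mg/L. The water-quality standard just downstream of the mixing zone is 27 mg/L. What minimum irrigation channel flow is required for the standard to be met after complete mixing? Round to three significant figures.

Set C_mix = 27: (Q·2.300 + 230.0·156.0) / (Q + 230.0) = 27
→ Q = 230.0·(156.0 − 27)/(27 − 2.300) = 1201 L/s.

1200 L/s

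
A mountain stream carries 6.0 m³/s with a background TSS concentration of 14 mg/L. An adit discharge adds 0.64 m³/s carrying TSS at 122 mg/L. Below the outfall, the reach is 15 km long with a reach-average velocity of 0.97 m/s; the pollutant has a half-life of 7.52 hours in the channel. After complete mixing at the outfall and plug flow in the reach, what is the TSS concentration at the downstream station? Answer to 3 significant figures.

16.4 mg/L

Conservation of mass: C = (6.000·14.00 + 0.6400·122.0) / 6.640 = 162.1/6.640 = 24.41 mg/L.
Travel time t = 15·1000 / 0.97 = 15460 s = 4.296 h.
Half-life 7.52 h → k = ln 2 / 7.52 = 0.09217 h⁻¹ = 2.212 d⁻¹.
Decay over the reach: 24.41·exp(−kt) = 24.41·0.6730 = 16.43 mg/L.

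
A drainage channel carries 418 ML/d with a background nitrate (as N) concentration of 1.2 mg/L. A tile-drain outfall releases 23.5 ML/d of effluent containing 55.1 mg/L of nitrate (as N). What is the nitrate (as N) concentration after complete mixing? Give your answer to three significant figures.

4.07 mg/L

Mass balance: C = (418.0·1.200 + 23.50·55.10) / 441.5 = 1796/441.5 = 4.069 mg/L.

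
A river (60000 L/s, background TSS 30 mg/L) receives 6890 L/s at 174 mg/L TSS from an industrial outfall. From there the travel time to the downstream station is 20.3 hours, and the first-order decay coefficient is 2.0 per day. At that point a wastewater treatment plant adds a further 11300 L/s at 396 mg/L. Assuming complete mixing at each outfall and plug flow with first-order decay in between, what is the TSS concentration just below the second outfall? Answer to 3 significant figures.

64.3 mg/L

Mixed concentration C = ΣQC/ΣQ = (60000·30.00 + 6890·174.0) / 66890 = 2999000/66890 = 44.83 mg/L; combined flow 66890 L/s.
Applying C = C₀e^(−kt): 44.83 × 0.1842 = 8.259 mg/L.
At the second outfall, C = (66890·8.259 + 11300·396.0) / (66890 + 11300) = 64.30 mg/L.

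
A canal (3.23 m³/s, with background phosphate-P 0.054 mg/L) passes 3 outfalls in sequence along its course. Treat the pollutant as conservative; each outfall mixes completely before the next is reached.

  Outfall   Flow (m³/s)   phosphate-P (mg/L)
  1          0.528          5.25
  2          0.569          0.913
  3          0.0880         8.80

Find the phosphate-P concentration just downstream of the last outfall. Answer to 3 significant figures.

0.960 mg/L

Below outfall 1: Q → 3.758 m³/s, C = (3.230·0.05400 + 0.5280·5.250)/3.758 = 0.7840 mg/L.
Below outfall 2: Q → 4.327 m³/s, C = (3.758·0.7840 + 0.5690·0.9130)/4.327 = 0.8010 mg/L.
Below outfall 3: Q → 4.415 m³/s, C = (4.327·0.8010 + 0.08800·8.800)/4.415 = 0.9604 mg/L.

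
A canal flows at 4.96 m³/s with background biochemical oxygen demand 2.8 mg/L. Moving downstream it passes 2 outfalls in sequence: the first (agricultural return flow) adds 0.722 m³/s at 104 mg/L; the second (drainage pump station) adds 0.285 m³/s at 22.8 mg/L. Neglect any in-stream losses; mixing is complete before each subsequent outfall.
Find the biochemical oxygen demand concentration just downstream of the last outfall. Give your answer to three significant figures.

After outfall 1: Q = 4.960 + 0.7220 = 5.682 m³/s; C = (4.960·2.800 + 0.7220·104.0)/5.682 = 15.66 mg/L.
After outfall 2: Q = 5.682 + 0.2850 = 5.967 m³/s; C = (5.682·15.66 + 0.2850·22.80)/5.967 = 16.00 mg/L.

16.0 mg/L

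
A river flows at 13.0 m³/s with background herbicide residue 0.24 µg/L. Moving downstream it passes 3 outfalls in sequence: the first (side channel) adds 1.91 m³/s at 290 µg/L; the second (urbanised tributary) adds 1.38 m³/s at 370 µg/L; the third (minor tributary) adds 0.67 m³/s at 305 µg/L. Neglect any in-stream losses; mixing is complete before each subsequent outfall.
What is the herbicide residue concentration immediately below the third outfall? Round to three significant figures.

Below outfall 1: Q → 14.91 m³/s, C = (13.00·0.2400 + 1.910·290.0)/14.91 = 37.36 µg/L.
Below outfall 2: Q → 16.29 m³/s, C = (14.91·37.36 + 1.380·370.0)/16.29 = 65.54 µg/L.
Below outfall 3: Q → 16.96 m³/s, C = (16.29·65.54 + 0.6700·305.0)/16.96 = 75.00 µg/L.

75.0 µg/L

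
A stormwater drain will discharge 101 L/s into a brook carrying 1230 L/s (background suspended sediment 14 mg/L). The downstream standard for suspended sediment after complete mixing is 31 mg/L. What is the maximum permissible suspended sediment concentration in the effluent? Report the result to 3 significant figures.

238 mg/L

At the limit, (Qr·Cr + Qe·Cₑ)/(Qr + Qe) = 31:
Cₑ = (1331·31 − 1230·14.00) / 101.0 = 238.0 mg/L.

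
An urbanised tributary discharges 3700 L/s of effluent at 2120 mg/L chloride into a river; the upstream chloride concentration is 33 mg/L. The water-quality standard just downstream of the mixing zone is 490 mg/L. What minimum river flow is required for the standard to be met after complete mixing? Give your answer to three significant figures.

13200 L/s

Set C_mix = 490: (Q·33.00 + 3700·2120) / (Q + 3700) = 490
→ Q = 3700·(2120 − 490)/(490 − 33.00) = 13200 L/s.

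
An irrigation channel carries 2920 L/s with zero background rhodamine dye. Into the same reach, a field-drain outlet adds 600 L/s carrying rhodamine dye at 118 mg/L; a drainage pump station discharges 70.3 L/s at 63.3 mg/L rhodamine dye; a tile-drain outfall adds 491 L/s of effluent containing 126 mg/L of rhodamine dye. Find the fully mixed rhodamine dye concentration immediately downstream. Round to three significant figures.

33.6 mg/L

After mixing, C = (2920·0 + 600.0·118.0 + 70.30·63.30 + 491.0·126.0) / 4081 = 137100/4081 = 33.60 mg/L.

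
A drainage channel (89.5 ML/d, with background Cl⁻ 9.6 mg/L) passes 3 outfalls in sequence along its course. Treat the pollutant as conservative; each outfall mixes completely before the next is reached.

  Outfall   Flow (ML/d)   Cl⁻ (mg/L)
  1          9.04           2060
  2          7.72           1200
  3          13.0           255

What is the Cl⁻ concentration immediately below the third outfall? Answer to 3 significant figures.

Outfall 1: combined Q = 98.54 ML/d; C = (89.50·9.600 + 9.040·2060)/98.54 = 197.7 mg/L.
Outfall 2: combined Q = 106.3 ML/d; C = (98.54·197.7 + 7.720·1200)/106.3 = 270.5 mg/L.
Outfall 3: combined Q = 119.3 ML/d; C = (106.3·270.5 + 13.00·255.0)/119.3 = 268.8 mg/L.

269 mg/L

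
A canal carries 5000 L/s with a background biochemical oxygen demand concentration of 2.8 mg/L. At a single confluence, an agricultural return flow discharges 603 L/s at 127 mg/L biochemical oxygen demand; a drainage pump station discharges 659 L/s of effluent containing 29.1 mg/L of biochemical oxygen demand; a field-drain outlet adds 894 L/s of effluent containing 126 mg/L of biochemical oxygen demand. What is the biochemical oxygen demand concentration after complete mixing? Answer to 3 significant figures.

31.1 mg/L

Mixed concentration C = ΣQC/ΣQ = (5000·2.800 + 603.0·127.0 + 659.0·29.10 + 894.0·126.0) / 7156 = 222400/7156 = 31.08 mg/L.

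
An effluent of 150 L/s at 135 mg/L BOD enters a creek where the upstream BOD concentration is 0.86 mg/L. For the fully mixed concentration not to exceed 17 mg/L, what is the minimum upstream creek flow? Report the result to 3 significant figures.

Set C_mix = 17: (Q·0.8600 + 150.0·135.0) / (Q + 150.0) = 17
→ Q = 150.0·(135.0 − 17)/(17 − 0.8600) = 1097 L/s.

1100 L/s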